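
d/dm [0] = 0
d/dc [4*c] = 4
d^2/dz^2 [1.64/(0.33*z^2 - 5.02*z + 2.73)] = (-0.357192*z^2 + 5.433648*z + 1.64*(0.66*z - 5.02)*(1.32*z - 10.04) - 2.954952)/(0.33*z^2 - 5.02*z + 2.73)^3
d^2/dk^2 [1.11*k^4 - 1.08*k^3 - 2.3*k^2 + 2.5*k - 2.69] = 13.32*k^2 - 6.48*k - 4.6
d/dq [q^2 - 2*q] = 2*q - 2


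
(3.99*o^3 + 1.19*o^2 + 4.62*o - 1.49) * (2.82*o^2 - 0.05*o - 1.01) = 11.2518*o^5 + 3.1563*o^4 + 8.939*o^3 - 5.6347*o^2 - 4.5917*o + 1.5049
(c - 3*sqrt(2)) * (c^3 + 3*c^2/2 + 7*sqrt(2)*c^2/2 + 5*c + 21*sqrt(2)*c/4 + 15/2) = c^4 + sqrt(2)*c^3/2 + 3*c^3/2 - 16*c^2 + 3*sqrt(2)*c^2/4 - 24*c - 15*sqrt(2)*c - 45*sqrt(2)/2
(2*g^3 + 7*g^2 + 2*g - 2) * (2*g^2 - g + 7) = 4*g^5 + 12*g^4 + 11*g^3 + 43*g^2 + 16*g - 14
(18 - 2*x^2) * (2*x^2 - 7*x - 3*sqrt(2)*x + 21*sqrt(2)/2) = -4*x^4 + 6*sqrt(2)*x^3 + 14*x^3 - 21*sqrt(2)*x^2 + 36*x^2 - 126*x - 54*sqrt(2)*x + 189*sqrt(2)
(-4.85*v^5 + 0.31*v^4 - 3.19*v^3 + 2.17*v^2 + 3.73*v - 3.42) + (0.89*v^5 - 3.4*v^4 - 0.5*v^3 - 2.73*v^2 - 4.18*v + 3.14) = -3.96*v^5 - 3.09*v^4 - 3.69*v^3 - 0.56*v^2 - 0.45*v - 0.28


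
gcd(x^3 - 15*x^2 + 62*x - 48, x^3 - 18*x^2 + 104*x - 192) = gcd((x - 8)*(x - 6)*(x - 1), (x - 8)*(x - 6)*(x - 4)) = x^2 - 14*x + 48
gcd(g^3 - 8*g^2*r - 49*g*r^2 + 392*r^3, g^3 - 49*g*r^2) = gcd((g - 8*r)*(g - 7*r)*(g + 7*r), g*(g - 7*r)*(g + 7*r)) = -g^2 + 49*r^2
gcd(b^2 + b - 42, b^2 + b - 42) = b^2 + b - 42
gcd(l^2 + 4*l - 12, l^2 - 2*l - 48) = l + 6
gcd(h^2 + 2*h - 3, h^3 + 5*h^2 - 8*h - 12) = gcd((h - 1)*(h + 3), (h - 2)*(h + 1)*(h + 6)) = 1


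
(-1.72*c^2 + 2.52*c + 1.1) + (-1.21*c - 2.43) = -1.72*c^2 + 1.31*c - 1.33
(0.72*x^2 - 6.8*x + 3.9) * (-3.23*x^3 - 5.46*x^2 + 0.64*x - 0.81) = -2.3256*x^5 + 18.0328*x^4 + 24.9918*x^3 - 26.2292*x^2 + 8.004*x - 3.159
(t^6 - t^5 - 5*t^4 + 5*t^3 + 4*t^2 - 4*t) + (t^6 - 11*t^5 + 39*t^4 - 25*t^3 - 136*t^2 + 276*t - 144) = 2*t^6 - 12*t^5 + 34*t^4 - 20*t^3 - 132*t^2 + 272*t - 144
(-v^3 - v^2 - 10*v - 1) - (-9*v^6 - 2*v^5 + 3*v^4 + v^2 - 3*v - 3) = 9*v^6 + 2*v^5 - 3*v^4 - v^3 - 2*v^2 - 7*v + 2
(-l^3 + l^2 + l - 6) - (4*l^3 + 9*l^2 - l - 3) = -5*l^3 - 8*l^2 + 2*l - 3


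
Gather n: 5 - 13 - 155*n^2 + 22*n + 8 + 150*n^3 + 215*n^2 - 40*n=150*n^3 + 60*n^2 - 18*n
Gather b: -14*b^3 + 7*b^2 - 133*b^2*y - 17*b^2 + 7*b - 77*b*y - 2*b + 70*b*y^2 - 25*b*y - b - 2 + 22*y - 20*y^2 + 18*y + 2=-14*b^3 + b^2*(-133*y - 10) + b*(70*y^2 - 102*y + 4) - 20*y^2 + 40*y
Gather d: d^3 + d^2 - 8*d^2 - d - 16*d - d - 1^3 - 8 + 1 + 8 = d^3 - 7*d^2 - 18*d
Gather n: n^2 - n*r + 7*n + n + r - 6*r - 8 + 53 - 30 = n^2 + n*(8 - r) - 5*r + 15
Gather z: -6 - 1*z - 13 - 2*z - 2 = -3*z - 21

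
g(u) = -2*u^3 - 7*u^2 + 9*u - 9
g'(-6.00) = -123.00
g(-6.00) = 117.00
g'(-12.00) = -687.00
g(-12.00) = 2331.00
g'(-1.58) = 16.14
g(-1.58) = -32.81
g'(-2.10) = 11.94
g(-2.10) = -40.25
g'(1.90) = -39.26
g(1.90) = -30.89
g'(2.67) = -71.15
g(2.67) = -72.94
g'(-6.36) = -144.66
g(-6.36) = 165.13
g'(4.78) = -195.01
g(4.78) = -344.35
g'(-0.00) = 9.00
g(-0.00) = -9.00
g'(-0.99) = 16.98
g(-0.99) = -22.83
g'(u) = -6*u^2 - 14*u + 9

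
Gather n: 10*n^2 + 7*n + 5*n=10*n^2 + 12*n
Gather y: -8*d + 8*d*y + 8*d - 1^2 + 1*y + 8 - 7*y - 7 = y*(8*d - 6)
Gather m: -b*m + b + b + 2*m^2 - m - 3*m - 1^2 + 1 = 2*b + 2*m^2 + m*(-b - 4)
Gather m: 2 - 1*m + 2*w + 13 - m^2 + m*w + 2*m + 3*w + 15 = -m^2 + m*(w + 1) + 5*w + 30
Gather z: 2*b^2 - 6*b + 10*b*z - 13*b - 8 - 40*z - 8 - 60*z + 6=2*b^2 - 19*b + z*(10*b - 100) - 10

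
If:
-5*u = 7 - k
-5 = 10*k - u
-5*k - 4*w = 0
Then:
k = -32/49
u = -75/49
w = 40/49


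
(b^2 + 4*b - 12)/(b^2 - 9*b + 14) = (b + 6)/(b - 7)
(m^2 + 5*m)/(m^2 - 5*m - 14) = m*(m + 5)/(m^2 - 5*m - 14)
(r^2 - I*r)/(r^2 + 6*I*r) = (r - I)/(r + 6*I)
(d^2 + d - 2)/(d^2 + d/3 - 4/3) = 3*(d + 2)/(3*d + 4)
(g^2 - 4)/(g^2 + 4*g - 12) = (g + 2)/(g + 6)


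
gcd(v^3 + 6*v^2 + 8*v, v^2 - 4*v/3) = v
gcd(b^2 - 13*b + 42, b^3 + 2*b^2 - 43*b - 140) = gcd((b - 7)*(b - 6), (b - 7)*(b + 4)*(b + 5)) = b - 7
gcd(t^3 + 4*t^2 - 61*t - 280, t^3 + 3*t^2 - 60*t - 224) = t^2 - t - 56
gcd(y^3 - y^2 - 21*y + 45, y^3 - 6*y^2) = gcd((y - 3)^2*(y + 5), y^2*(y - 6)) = 1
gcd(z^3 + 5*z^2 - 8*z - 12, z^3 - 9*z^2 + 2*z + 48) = 1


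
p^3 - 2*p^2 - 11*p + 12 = (p - 4)*(p - 1)*(p + 3)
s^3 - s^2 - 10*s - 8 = (s - 4)*(s + 1)*(s + 2)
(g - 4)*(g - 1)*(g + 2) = g^3 - 3*g^2 - 6*g + 8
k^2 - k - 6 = (k - 3)*(k + 2)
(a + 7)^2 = a^2 + 14*a + 49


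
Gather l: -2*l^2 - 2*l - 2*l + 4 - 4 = -2*l^2 - 4*l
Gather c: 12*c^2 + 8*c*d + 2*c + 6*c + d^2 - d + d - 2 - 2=12*c^2 + c*(8*d + 8) + d^2 - 4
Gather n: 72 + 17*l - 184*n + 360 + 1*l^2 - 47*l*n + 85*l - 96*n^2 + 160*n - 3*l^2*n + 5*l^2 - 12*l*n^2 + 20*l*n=6*l^2 + 102*l + n^2*(-12*l - 96) + n*(-3*l^2 - 27*l - 24) + 432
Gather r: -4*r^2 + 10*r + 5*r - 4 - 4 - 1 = -4*r^2 + 15*r - 9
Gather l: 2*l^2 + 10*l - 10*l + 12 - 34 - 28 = 2*l^2 - 50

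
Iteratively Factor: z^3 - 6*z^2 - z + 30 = (z - 3)*(z^2 - 3*z - 10) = (z - 5)*(z - 3)*(z + 2)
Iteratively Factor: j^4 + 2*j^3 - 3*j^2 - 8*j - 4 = (j + 1)*(j^3 + j^2 - 4*j - 4) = (j + 1)^2*(j^2 - 4) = (j + 1)^2*(j + 2)*(j - 2)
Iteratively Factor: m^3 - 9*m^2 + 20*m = (m - 5)*(m^2 - 4*m) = m*(m - 5)*(m - 4)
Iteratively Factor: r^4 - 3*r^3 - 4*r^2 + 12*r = (r - 2)*(r^3 - r^2 - 6*r) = r*(r - 2)*(r^2 - r - 6) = r*(r - 2)*(r + 2)*(r - 3)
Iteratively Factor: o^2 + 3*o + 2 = (o + 1)*(o + 2)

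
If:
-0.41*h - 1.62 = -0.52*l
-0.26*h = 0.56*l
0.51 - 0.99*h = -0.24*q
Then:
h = -2.49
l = 1.15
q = -12.38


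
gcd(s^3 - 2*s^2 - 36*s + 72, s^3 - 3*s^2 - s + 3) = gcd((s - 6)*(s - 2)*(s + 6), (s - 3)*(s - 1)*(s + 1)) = 1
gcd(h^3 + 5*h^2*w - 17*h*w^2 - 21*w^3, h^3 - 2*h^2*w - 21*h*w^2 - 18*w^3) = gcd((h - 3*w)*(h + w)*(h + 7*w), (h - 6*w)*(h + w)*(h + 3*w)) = h + w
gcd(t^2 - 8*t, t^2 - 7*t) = t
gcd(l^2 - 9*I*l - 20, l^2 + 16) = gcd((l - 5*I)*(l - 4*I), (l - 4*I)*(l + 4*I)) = l - 4*I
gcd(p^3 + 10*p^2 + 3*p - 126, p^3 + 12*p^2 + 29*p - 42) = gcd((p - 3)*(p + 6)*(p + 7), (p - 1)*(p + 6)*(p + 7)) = p^2 + 13*p + 42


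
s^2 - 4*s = s*(s - 4)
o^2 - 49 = (o - 7)*(o + 7)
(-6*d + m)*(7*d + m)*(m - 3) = -42*d^2*m + 126*d^2 + d*m^2 - 3*d*m + m^3 - 3*m^2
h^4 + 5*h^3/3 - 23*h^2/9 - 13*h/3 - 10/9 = (h - 5/3)*(h + 1/3)*(h + 1)*(h + 2)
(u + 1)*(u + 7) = u^2 + 8*u + 7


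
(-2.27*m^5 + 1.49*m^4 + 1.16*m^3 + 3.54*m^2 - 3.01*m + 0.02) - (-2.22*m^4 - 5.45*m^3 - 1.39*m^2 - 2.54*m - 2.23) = -2.27*m^5 + 3.71*m^4 + 6.61*m^3 + 4.93*m^2 - 0.47*m + 2.25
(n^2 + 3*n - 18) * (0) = 0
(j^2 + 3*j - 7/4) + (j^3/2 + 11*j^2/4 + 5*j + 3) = j^3/2 + 15*j^2/4 + 8*j + 5/4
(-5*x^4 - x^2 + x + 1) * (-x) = 5*x^5 + x^3 - x^2 - x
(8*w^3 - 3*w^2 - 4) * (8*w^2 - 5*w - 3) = 64*w^5 - 64*w^4 - 9*w^3 - 23*w^2 + 20*w + 12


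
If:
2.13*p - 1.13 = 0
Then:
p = 0.53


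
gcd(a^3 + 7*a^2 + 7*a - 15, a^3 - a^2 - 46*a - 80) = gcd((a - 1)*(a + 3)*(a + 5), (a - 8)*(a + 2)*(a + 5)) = a + 5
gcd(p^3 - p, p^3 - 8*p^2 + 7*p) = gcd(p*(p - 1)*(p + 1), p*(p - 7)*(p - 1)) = p^2 - p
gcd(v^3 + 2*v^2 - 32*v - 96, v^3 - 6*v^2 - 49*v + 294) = v - 6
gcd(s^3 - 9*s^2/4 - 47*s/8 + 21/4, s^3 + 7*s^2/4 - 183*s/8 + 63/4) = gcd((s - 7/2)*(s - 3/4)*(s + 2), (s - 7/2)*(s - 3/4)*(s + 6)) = s^2 - 17*s/4 + 21/8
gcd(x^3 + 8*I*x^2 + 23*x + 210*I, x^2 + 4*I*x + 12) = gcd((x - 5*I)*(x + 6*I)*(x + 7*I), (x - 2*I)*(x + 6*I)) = x + 6*I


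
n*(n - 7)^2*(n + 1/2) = n^4 - 27*n^3/2 + 42*n^2 + 49*n/2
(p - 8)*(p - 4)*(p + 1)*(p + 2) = p^4 - 9*p^3 - 2*p^2 + 72*p + 64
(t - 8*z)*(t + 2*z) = t^2 - 6*t*z - 16*z^2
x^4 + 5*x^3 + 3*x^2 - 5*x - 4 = (x - 1)*(x + 1)^2*(x + 4)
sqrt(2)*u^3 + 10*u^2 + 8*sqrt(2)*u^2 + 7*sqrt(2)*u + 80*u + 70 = (u + 7)*(u + 5*sqrt(2))*(sqrt(2)*u + sqrt(2))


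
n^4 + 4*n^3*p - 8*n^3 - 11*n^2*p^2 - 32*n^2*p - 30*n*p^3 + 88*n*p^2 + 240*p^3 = (n - 8)*(n - 3*p)*(n + 2*p)*(n + 5*p)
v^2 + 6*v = v*(v + 6)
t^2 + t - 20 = (t - 4)*(t + 5)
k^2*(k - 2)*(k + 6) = k^4 + 4*k^3 - 12*k^2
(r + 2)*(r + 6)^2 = r^3 + 14*r^2 + 60*r + 72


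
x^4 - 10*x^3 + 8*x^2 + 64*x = x*(x - 8)*(x - 4)*(x + 2)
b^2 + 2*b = b*(b + 2)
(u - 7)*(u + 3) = u^2 - 4*u - 21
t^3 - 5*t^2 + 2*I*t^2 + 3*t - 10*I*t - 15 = (t - 5)*(t - I)*(t + 3*I)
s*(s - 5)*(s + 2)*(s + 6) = s^4 + 3*s^3 - 28*s^2 - 60*s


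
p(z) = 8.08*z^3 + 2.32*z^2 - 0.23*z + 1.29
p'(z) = 24.24*z^2 + 4.64*z - 0.23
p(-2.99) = -193.27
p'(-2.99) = 202.60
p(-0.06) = 1.31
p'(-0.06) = -0.42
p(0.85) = 7.73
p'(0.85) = 21.23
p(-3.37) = -280.83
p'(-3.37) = 259.42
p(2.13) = 89.41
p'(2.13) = 119.63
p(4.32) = 695.02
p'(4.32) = 472.19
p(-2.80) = -157.25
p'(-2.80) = 176.82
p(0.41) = 2.14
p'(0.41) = 5.75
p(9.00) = 6077.46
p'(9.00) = 2004.97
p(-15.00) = -26743.26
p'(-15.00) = 5384.17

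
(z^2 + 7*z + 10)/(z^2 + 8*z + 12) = (z + 5)/(z + 6)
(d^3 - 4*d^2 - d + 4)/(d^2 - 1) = d - 4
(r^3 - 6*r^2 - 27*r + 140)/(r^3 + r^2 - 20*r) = (r - 7)/r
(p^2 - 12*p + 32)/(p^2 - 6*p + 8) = (p - 8)/(p - 2)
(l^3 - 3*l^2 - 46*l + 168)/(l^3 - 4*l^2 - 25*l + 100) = (l^2 + l - 42)/(l^2 - 25)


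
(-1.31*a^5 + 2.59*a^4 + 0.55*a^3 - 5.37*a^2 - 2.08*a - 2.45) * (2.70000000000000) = -3.537*a^5 + 6.993*a^4 + 1.485*a^3 - 14.499*a^2 - 5.616*a - 6.615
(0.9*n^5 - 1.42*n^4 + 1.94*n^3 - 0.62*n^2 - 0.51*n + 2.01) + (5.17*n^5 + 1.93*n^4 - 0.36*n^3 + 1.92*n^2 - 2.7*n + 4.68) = 6.07*n^5 + 0.51*n^4 + 1.58*n^3 + 1.3*n^2 - 3.21*n + 6.69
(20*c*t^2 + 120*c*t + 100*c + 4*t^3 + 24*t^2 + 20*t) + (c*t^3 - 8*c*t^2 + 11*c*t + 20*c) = c*t^3 + 12*c*t^2 + 131*c*t + 120*c + 4*t^3 + 24*t^2 + 20*t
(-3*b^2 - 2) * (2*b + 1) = -6*b^3 - 3*b^2 - 4*b - 2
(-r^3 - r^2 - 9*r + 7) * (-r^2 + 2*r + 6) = r^5 - r^4 + r^3 - 31*r^2 - 40*r + 42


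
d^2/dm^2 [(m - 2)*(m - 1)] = 2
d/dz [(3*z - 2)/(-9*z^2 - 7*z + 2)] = (27*z^2 - 36*z - 8)/(81*z^4 + 126*z^3 + 13*z^2 - 28*z + 4)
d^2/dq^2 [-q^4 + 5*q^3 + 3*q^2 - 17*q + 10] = -12*q^2 + 30*q + 6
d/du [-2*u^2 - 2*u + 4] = -4*u - 2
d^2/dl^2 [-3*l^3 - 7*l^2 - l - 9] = -18*l - 14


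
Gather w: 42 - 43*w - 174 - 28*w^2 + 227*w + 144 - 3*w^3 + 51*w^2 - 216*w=-3*w^3 + 23*w^2 - 32*w + 12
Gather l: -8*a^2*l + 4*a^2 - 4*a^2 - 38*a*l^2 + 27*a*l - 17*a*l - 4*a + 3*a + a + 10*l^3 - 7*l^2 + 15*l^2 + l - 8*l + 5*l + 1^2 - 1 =10*l^3 + l^2*(8 - 38*a) + l*(-8*a^2 + 10*a - 2)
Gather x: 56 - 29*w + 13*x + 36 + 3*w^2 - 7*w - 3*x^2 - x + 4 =3*w^2 - 36*w - 3*x^2 + 12*x + 96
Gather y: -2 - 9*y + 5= 3 - 9*y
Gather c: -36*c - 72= -36*c - 72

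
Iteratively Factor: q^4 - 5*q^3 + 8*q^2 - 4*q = (q - 2)*(q^3 - 3*q^2 + 2*q) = (q - 2)^2*(q^2 - q) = q*(q - 2)^2*(q - 1)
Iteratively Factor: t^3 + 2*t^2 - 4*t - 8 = (t + 2)*(t^2 - 4) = (t - 2)*(t + 2)*(t + 2)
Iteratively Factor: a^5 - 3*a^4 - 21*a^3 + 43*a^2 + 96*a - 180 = (a - 2)*(a^4 - a^3 - 23*a^2 - 3*a + 90) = (a - 2)*(a + 3)*(a^3 - 4*a^2 - 11*a + 30) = (a - 2)*(a + 3)^2*(a^2 - 7*a + 10) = (a - 2)^2*(a + 3)^2*(a - 5)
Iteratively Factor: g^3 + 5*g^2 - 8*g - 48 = (g - 3)*(g^2 + 8*g + 16) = (g - 3)*(g + 4)*(g + 4)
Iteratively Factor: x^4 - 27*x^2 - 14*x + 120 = (x - 2)*(x^3 + 2*x^2 - 23*x - 60) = (x - 2)*(x + 3)*(x^2 - x - 20) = (x - 5)*(x - 2)*(x + 3)*(x + 4)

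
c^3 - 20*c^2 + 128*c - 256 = (c - 8)^2*(c - 4)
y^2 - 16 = (y - 4)*(y + 4)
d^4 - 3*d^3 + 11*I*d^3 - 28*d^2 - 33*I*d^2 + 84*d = d*(d - 3)*(d + 4*I)*(d + 7*I)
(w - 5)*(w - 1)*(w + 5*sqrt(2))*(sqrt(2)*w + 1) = sqrt(2)*w^4 - 6*sqrt(2)*w^3 + 11*w^3 - 66*w^2 + 10*sqrt(2)*w^2 - 30*sqrt(2)*w + 55*w + 25*sqrt(2)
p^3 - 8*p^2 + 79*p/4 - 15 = (p - 4)*(p - 5/2)*(p - 3/2)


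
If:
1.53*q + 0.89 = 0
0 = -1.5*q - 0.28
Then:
No Solution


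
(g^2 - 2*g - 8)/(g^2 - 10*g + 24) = (g + 2)/(g - 6)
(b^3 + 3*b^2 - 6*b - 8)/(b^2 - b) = (b^3 + 3*b^2 - 6*b - 8)/(b*(b - 1))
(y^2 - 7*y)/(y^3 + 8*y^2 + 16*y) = (y - 7)/(y^2 + 8*y + 16)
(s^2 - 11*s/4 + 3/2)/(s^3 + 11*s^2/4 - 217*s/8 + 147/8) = 2*(s - 2)/(2*s^2 + 7*s - 49)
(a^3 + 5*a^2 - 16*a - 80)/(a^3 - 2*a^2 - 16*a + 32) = (a + 5)/(a - 2)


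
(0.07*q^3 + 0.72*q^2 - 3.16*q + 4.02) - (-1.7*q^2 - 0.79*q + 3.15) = 0.07*q^3 + 2.42*q^2 - 2.37*q + 0.87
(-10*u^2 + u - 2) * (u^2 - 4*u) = -10*u^4 + 41*u^3 - 6*u^2 + 8*u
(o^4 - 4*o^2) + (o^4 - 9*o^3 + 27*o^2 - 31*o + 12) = 2*o^4 - 9*o^3 + 23*o^2 - 31*o + 12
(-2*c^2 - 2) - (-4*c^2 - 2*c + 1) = 2*c^2 + 2*c - 3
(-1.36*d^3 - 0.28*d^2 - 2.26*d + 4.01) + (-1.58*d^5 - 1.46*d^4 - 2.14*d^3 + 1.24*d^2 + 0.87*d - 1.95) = -1.58*d^5 - 1.46*d^4 - 3.5*d^3 + 0.96*d^2 - 1.39*d + 2.06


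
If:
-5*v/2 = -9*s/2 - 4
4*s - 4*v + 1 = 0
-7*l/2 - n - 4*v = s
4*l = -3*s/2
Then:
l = 81/128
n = 1337/256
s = -27/16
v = -23/16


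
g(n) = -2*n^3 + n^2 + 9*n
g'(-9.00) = -495.00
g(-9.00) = 1458.00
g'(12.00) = -831.00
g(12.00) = -3204.00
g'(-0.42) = 7.10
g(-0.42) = -3.46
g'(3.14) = -43.88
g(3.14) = -23.80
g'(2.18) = -15.15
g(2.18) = 3.65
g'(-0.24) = 8.17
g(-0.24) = -2.07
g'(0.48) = 8.58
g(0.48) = 4.33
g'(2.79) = -32.12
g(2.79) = -10.54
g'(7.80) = -340.44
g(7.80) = -818.06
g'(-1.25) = -2.88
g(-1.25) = -5.78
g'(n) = -6*n^2 + 2*n + 9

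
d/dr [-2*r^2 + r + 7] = 1 - 4*r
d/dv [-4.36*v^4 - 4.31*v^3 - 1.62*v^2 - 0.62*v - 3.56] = -17.44*v^3 - 12.93*v^2 - 3.24*v - 0.62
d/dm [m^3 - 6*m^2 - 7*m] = 3*m^2 - 12*m - 7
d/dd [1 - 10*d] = -10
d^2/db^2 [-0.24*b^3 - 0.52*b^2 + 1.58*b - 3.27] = -1.44*b - 1.04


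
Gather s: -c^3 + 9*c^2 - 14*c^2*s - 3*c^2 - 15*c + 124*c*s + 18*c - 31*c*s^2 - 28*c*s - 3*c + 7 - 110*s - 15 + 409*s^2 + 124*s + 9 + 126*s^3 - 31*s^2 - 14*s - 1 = -c^3 + 6*c^2 + 126*s^3 + s^2*(378 - 31*c) + s*(-14*c^2 + 96*c)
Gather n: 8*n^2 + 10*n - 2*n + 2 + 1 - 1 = 8*n^2 + 8*n + 2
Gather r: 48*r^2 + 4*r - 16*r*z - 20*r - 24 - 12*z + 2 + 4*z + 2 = 48*r^2 + r*(-16*z - 16) - 8*z - 20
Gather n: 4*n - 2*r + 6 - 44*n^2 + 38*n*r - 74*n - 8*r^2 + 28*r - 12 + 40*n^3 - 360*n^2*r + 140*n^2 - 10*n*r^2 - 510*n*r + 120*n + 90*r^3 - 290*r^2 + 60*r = 40*n^3 + n^2*(96 - 360*r) + n*(-10*r^2 - 472*r + 50) + 90*r^3 - 298*r^2 + 86*r - 6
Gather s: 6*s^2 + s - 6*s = 6*s^2 - 5*s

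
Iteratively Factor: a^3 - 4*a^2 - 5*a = (a - 5)*(a^2 + a) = a*(a - 5)*(a + 1)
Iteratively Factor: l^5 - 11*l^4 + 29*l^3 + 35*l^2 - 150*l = (l - 5)*(l^4 - 6*l^3 - l^2 + 30*l) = (l - 5)*(l + 2)*(l^3 - 8*l^2 + 15*l) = l*(l - 5)*(l + 2)*(l^2 - 8*l + 15) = l*(l - 5)^2*(l + 2)*(l - 3)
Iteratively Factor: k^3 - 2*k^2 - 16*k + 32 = (k - 2)*(k^2 - 16) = (k - 2)*(k + 4)*(k - 4)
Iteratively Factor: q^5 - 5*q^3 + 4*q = (q - 1)*(q^4 + q^3 - 4*q^2 - 4*q) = q*(q - 1)*(q^3 + q^2 - 4*q - 4) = q*(q - 2)*(q - 1)*(q^2 + 3*q + 2) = q*(q - 2)*(q - 1)*(q + 2)*(q + 1)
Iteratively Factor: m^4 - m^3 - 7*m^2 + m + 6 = (m + 1)*(m^3 - 2*m^2 - 5*m + 6) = (m - 3)*(m + 1)*(m^2 + m - 2) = (m - 3)*(m + 1)*(m + 2)*(m - 1)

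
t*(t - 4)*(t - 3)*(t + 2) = t^4 - 5*t^3 - 2*t^2 + 24*t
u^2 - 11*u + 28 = (u - 7)*(u - 4)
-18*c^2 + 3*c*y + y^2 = (-3*c + y)*(6*c + y)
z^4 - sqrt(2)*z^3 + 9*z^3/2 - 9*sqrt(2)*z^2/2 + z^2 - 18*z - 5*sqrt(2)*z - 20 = (z + 2)*(z + 5/2)*(z - 2*sqrt(2))*(z + sqrt(2))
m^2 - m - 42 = (m - 7)*(m + 6)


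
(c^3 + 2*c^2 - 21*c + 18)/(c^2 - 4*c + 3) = c + 6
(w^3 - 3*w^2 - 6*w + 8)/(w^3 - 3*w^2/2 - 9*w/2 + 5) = 2*(w - 4)/(2*w - 5)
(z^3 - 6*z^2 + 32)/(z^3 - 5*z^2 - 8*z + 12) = (z^2 - 8*z + 16)/(z^2 - 7*z + 6)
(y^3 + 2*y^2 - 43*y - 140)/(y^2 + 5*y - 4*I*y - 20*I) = (y^2 - 3*y - 28)/(y - 4*I)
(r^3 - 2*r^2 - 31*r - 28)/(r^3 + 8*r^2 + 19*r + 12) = (r - 7)/(r + 3)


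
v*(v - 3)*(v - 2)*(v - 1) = v^4 - 6*v^3 + 11*v^2 - 6*v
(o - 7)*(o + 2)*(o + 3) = o^3 - 2*o^2 - 29*o - 42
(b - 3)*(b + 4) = b^2 + b - 12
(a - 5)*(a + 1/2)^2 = a^3 - 4*a^2 - 19*a/4 - 5/4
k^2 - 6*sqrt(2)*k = k*(k - 6*sqrt(2))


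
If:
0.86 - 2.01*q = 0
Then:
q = 0.43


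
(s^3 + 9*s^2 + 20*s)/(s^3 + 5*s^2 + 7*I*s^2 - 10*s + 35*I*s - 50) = s*(s + 4)/(s^2 + 7*I*s - 10)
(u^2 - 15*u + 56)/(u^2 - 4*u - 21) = (u - 8)/(u + 3)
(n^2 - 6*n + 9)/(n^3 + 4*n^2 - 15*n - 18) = (n - 3)/(n^2 + 7*n + 6)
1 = 1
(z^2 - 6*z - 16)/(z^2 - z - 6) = (z - 8)/(z - 3)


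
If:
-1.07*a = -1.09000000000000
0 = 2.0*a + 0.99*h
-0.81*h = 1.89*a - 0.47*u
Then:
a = 1.02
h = -2.06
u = 0.55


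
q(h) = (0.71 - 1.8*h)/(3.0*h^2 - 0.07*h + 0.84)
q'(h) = (0.07 - 6.0*h)*(0.71 - 1.8*h)/(3.0*h^2 - 0.07*h + 0.84)^2 - 1.8/(3.0*h^2 - 0.07*h + 0.84)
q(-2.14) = 0.31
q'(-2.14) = 0.15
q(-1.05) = 0.62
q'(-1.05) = 0.50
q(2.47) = -0.20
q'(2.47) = 0.06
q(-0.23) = 1.11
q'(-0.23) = -0.19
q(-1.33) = 0.50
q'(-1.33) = 0.35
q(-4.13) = 0.16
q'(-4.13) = 0.04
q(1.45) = -0.27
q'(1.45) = 0.07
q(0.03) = 0.78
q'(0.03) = -2.24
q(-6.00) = 0.11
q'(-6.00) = 0.02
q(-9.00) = 0.07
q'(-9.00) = 0.01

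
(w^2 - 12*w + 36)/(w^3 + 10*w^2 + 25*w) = (w^2 - 12*w + 36)/(w*(w^2 + 10*w + 25))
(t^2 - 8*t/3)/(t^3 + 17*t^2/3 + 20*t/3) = (3*t - 8)/(3*t^2 + 17*t + 20)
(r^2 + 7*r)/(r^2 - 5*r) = (r + 7)/(r - 5)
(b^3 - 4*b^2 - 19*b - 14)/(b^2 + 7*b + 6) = (b^2 - 5*b - 14)/(b + 6)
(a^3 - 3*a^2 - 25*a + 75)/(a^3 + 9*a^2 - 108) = (a^2 - 25)/(a^2 + 12*a + 36)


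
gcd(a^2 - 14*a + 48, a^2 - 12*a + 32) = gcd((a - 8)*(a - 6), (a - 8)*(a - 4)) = a - 8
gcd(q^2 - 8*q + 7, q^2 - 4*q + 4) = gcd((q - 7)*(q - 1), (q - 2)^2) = 1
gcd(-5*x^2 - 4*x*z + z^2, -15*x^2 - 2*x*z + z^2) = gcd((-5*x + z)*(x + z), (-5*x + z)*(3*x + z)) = 5*x - z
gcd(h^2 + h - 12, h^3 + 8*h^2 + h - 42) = 1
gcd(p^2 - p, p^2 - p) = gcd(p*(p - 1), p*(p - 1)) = p^2 - p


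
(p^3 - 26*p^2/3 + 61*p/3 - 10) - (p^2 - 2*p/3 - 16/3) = p^3 - 29*p^2/3 + 21*p - 14/3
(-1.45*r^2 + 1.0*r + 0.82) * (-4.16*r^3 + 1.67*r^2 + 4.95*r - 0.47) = 6.032*r^5 - 6.5815*r^4 - 8.9187*r^3 + 7.0009*r^2 + 3.589*r - 0.3854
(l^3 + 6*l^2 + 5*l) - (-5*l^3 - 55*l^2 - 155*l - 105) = 6*l^3 + 61*l^2 + 160*l + 105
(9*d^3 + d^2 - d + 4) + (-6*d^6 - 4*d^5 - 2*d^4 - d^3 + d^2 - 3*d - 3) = -6*d^6 - 4*d^5 - 2*d^4 + 8*d^3 + 2*d^2 - 4*d + 1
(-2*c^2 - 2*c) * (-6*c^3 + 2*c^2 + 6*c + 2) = 12*c^5 + 8*c^4 - 16*c^3 - 16*c^2 - 4*c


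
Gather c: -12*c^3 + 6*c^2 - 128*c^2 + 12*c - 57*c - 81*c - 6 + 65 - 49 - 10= -12*c^3 - 122*c^2 - 126*c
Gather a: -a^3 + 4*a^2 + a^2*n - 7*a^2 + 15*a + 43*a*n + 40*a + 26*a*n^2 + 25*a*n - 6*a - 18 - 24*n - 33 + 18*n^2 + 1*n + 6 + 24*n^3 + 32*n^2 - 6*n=-a^3 + a^2*(n - 3) + a*(26*n^2 + 68*n + 49) + 24*n^3 + 50*n^2 - 29*n - 45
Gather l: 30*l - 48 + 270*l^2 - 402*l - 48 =270*l^2 - 372*l - 96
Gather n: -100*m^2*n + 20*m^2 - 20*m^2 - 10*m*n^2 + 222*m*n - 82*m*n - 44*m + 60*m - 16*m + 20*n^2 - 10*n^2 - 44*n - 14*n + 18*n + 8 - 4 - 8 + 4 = n^2*(10 - 10*m) + n*(-100*m^2 + 140*m - 40)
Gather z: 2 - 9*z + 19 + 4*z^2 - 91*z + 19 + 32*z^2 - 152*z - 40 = 36*z^2 - 252*z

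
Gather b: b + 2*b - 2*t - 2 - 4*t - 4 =3*b - 6*t - 6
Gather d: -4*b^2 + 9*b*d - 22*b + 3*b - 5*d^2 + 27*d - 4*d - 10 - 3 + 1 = -4*b^2 - 19*b - 5*d^2 + d*(9*b + 23) - 12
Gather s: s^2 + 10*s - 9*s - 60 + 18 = s^2 + s - 42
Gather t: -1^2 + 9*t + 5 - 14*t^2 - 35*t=-14*t^2 - 26*t + 4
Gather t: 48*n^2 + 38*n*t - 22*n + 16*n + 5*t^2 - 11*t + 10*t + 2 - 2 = 48*n^2 - 6*n + 5*t^2 + t*(38*n - 1)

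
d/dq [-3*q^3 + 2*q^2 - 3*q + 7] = -9*q^2 + 4*q - 3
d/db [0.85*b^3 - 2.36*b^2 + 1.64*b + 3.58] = 2.55*b^2 - 4.72*b + 1.64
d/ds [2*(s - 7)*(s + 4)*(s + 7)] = 6*s^2 + 16*s - 98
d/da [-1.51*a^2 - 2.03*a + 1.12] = -3.02*a - 2.03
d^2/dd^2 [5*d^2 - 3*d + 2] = 10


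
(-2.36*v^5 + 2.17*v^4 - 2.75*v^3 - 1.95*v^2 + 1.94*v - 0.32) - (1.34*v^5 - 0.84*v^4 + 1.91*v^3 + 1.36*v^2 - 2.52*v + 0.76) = -3.7*v^5 + 3.01*v^4 - 4.66*v^3 - 3.31*v^2 + 4.46*v - 1.08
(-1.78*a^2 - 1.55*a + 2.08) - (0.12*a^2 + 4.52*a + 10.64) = -1.9*a^2 - 6.07*a - 8.56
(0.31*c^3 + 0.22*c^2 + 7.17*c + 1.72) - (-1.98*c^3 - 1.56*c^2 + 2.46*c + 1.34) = 2.29*c^3 + 1.78*c^2 + 4.71*c + 0.38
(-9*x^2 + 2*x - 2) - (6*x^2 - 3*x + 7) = -15*x^2 + 5*x - 9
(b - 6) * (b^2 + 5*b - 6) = b^3 - b^2 - 36*b + 36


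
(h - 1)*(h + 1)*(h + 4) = h^3 + 4*h^2 - h - 4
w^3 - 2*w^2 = w^2*(w - 2)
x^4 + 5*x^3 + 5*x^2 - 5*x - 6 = (x - 1)*(x + 1)*(x + 2)*(x + 3)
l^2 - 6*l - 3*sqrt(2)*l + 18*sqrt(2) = (l - 6)*(l - 3*sqrt(2))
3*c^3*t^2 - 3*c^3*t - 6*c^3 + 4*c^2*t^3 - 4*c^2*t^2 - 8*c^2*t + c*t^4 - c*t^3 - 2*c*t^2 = (c + t)*(3*c + t)*(t - 2)*(c*t + c)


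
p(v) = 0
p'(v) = 0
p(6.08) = 0.00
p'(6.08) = 0.00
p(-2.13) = 0.00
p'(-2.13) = 0.00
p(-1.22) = 0.00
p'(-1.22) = 0.00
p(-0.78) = 0.00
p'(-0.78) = 0.00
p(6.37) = 0.00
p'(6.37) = 0.00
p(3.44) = 0.00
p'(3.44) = 0.00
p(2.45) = 0.00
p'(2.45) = 0.00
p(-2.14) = 0.00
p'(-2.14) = 0.00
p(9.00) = 0.00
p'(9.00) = 0.00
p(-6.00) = 0.00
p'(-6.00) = 0.00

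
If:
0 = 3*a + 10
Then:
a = -10/3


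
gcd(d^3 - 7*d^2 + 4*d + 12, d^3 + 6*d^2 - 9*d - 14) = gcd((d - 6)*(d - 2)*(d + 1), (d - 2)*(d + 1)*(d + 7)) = d^2 - d - 2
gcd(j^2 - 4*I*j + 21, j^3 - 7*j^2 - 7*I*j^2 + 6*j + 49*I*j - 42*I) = j - 7*I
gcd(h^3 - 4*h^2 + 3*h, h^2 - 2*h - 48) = 1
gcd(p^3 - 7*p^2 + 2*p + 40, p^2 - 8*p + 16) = p - 4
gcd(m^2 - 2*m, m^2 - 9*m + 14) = m - 2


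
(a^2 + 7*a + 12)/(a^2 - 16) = (a + 3)/(a - 4)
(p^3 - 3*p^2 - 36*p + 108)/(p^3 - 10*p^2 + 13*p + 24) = (p^2 - 36)/(p^2 - 7*p - 8)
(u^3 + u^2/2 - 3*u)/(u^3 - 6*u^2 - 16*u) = (u - 3/2)/(u - 8)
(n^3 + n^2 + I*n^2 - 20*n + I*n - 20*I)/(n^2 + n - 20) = n + I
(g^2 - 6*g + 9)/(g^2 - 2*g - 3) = (g - 3)/(g + 1)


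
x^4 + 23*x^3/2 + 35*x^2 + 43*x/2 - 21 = (x - 1/2)*(x + 2)*(x + 3)*(x + 7)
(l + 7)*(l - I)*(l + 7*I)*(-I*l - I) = -I*l^4 + 6*l^3 - 8*I*l^3 + 48*l^2 - 14*I*l^2 + 42*l - 56*I*l - 49*I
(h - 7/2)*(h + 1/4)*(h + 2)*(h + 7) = h^4 + 23*h^3/4 - 129*h^2/8 - 427*h/8 - 49/4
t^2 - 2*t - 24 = (t - 6)*(t + 4)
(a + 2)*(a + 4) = a^2 + 6*a + 8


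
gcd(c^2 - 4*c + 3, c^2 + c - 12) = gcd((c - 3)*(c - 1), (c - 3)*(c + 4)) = c - 3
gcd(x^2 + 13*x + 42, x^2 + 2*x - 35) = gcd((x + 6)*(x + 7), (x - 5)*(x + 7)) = x + 7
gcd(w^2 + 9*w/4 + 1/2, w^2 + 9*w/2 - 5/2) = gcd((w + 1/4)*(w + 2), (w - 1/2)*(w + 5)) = 1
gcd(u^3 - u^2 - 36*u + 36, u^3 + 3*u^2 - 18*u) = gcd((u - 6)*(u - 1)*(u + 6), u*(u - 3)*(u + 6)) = u + 6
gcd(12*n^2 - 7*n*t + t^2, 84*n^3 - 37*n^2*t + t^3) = 12*n^2 - 7*n*t + t^2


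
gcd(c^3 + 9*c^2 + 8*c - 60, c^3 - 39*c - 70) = c + 5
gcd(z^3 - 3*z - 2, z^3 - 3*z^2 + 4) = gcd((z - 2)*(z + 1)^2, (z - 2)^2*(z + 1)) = z^2 - z - 2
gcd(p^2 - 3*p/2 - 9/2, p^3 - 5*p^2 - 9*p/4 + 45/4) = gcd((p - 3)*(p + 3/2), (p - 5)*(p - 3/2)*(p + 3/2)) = p + 3/2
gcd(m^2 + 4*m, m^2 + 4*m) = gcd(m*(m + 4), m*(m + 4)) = m^2 + 4*m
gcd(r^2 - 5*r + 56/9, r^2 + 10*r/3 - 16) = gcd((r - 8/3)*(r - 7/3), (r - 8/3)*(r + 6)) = r - 8/3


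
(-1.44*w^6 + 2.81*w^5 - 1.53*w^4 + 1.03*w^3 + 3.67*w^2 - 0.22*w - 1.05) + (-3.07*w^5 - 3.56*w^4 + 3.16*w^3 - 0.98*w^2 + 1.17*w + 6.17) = -1.44*w^6 - 0.26*w^5 - 5.09*w^4 + 4.19*w^3 + 2.69*w^2 + 0.95*w + 5.12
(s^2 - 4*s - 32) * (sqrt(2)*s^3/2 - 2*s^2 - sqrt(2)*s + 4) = sqrt(2)*s^5/2 - 2*sqrt(2)*s^4 - 2*s^4 - 17*sqrt(2)*s^3 + 8*s^3 + 4*sqrt(2)*s^2 + 68*s^2 - 16*s + 32*sqrt(2)*s - 128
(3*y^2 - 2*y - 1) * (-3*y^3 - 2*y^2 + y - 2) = -9*y^5 + 10*y^3 - 6*y^2 + 3*y + 2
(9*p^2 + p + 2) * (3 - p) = -9*p^3 + 26*p^2 + p + 6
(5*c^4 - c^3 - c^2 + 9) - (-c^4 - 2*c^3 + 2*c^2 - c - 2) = 6*c^4 + c^3 - 3*c^2 + c + 11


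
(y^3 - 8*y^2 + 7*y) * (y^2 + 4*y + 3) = y^5 - 4*y^4 - 22*y^3 + 4*y^2 + 21*y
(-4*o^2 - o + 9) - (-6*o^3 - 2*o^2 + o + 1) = 6*o^3 - 2*o^2 - 2*o + 8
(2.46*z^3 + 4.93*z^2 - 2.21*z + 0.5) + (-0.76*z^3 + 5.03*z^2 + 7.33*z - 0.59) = 1.7*z^3 + 9.96*z^2 + 5.12*z - 0.09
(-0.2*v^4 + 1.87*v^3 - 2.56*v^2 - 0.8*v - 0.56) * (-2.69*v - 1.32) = 0.538*v^5 - 4.7663*v^4 + 4.418*v^3 + 5.5312*v^2 + 2.5624*v + 0.7392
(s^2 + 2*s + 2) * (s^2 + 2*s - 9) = s^4 + 4*s^3 - 3*s^2 - 14*s - 18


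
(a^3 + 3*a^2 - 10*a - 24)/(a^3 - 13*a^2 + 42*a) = (a^3 + 3*a^2 - 10*a - 24)/(a*(a^2 - 13*a + 42))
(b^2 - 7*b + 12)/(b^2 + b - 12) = (b - 4)/(b + 4)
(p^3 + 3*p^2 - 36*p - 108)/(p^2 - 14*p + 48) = (p^2 + 9*p + 18)/(p - 8)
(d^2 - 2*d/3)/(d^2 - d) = (d - 2/3)/(d - 1)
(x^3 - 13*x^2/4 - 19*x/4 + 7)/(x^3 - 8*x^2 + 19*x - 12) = (x + 7/4)/(x - 3)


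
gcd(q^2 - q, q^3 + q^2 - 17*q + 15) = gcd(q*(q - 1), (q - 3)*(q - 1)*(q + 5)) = q - 1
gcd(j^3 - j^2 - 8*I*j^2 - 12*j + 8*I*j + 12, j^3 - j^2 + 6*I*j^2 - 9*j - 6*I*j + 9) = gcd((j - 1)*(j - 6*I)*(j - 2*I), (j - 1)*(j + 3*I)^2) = j - 1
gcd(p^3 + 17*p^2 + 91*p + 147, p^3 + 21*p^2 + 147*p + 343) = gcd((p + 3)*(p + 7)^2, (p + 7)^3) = p^2 + 14*p + 49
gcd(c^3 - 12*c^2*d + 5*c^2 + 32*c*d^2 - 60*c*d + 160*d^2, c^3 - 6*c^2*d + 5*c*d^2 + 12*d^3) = c - 4*d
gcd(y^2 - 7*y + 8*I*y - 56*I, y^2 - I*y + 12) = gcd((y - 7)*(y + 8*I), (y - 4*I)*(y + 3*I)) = 1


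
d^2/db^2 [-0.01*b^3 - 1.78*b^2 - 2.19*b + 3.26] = -0.06*b - 3.56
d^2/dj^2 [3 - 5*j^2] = -10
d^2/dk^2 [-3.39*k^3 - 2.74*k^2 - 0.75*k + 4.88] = -20.34*k - 5.48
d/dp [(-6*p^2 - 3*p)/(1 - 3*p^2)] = 3*(-3*p^2 - 4*p - 1)/(9*p^4 - 6*p^2 + 1)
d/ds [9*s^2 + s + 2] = 18*s + 1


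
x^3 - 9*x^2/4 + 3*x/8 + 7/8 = (x - 7/4)*(x - 1)*(x + 1/2)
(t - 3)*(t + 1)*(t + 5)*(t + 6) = t^4 + 9*t^3 + 5*t^2 - 93*t - 90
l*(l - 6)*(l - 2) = l^3 - 8*l^2 + 12*l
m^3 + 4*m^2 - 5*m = m*(m - 1)*(m + 5)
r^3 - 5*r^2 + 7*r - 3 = (r - 3)*(r - 1)^2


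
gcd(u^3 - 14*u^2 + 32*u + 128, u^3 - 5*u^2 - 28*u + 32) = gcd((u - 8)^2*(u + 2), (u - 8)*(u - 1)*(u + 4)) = u - 8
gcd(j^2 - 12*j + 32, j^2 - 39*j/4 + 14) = j - 8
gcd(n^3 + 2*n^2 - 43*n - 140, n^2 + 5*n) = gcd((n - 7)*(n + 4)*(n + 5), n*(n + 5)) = n + 5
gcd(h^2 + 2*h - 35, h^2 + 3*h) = 1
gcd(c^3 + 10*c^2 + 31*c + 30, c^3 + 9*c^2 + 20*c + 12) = c + 2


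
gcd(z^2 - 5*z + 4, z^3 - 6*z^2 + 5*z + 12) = z - 4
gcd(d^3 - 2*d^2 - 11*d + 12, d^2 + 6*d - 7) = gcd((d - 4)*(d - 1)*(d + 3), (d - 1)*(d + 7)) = d - 1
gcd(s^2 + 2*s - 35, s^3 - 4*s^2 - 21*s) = 1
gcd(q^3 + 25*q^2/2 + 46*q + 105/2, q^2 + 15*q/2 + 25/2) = q + 5/2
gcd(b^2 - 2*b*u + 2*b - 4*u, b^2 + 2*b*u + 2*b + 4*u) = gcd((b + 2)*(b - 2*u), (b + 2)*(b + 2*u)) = b + 2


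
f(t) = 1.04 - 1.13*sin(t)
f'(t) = -1.13*cos(t)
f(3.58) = 1.52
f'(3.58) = 1.02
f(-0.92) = 1.94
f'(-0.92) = -0.68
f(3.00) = 0.88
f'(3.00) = 1.12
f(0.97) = 0.11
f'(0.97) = -0.64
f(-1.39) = 2.15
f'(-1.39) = -0.20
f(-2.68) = 1.54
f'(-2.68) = 1.01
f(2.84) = 0.70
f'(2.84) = 1.08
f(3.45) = 1.38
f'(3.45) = 1.08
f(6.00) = 1.36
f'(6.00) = -1.08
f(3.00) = 0.88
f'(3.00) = 1.12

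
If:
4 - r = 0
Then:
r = 4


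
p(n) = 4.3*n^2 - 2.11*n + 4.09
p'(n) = 8.6*n - 2.11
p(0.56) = 4.26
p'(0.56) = 2.71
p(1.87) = 15.18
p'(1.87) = 13.97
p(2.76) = 31.02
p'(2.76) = 21.63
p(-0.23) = 4.80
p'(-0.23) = -4.09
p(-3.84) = 75.60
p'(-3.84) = -35.13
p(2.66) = 28.90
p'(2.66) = 20.77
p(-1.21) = 12.94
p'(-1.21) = -12.52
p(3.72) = 55.75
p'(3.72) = 29.88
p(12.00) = 597.97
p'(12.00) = 101.09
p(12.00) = 597.97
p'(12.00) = 101.09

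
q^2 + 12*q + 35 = (q + 5)*(q + 7)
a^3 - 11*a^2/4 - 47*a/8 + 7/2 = (a - 4)*(a - 1/2)*(a + 7/4)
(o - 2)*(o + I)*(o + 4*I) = o^3 - 2*o^2 + 5*I*o^2 - 4*o - 10*I*o + 8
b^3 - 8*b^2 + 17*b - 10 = (b - 5)*(b - 2)*(b - 1)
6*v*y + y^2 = y*(6*v + y)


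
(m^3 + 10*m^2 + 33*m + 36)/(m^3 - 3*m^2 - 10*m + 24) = (m^2 + 7*m + 12)/(m^2 - 6*m + 8)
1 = 1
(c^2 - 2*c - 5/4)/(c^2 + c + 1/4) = (2*c - 5)/(2*c + 1)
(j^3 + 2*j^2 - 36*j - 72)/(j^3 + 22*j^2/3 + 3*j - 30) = 3*(j^2 - 4*j - 12)/(3*j^2 + 4*j - 15)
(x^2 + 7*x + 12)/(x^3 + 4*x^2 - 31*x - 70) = (x^2 + 7*x + 12)/(x^3 + 4*x^2 - 31*x - 70)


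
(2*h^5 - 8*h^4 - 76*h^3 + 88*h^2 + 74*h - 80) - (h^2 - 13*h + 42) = 2*h^5 - 8*h^4 - 76*h^3 + 87*h^2 + 87*h - 122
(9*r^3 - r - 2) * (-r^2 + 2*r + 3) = -9*r^5 + 18*r^4 + 28*r^3 - 7*r - 6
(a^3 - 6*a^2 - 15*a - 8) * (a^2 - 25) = a^5 - 6*a^4 - 40*a^3 + 142*a^2 + 375*a + 200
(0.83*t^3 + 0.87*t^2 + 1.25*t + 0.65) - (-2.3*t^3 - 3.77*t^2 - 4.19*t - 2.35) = 3.13*t^3 + 4.64*t^2 + 5.44*t + 3.0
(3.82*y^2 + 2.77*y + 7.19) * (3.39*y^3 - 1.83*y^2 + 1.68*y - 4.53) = 12.9498*y^5 + 2.3997*y^4 + 25.7226*y^3 - 25.8087*y^2 - 0.468900000000001*y - 32.5707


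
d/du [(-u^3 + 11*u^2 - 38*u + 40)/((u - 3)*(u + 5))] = (-u^4 - 4*u^3 + 105*u^2 - 410*u + 490)/(u^4 + 4*u^3 - 26*u^2 - 60*u + 225)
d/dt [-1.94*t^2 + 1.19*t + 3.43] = 1.19 - 3.88*t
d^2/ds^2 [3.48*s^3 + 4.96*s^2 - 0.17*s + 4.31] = 20.88*s + 9.92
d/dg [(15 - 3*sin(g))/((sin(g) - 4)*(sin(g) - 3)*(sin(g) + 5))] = 3*(2*sin(g)^3 - 17*sin(g)^2 + 20*sin(g) + 55)*cos(g)/((sin(g) - 4)^2*(sin(g) - 3)^2*(sin(g) + 5)^2)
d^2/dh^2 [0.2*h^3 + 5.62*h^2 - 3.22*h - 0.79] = 1.2*h + 11.24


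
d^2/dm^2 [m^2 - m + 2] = 2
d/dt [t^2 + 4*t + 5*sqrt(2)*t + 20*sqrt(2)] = 2*t + 4 + 5*sqrt(2)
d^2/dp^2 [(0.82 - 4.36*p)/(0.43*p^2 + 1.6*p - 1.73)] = (-(0.86*p + 1.6)*(1.72*p + 3.2)*(4.36*p - 0.82) + (11.2488*p + 13.2468)*(0.43*p^2 + 1.6*p - 1.73))/(0.43*p^2 + 1.6*p - 1.73)^3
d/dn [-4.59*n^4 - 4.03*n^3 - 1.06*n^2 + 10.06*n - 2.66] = -18.36*n^3 - 12.09*n^2 - 2.12*n + 10.06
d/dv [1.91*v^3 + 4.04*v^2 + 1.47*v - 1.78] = 5.73*v^2 + 8.08*v + 1.47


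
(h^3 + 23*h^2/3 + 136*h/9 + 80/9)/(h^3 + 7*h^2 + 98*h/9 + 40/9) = (3*h + 4)/(3*h + 2)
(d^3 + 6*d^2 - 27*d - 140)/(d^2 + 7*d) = d - 1 - 20/d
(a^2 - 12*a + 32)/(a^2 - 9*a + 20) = (a - 8)/(a - 5)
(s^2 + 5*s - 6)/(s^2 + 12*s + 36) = (s - 1)/(s + 6)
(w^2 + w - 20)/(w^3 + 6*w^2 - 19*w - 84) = (w + 5)/(w^2 + 10*w + 21)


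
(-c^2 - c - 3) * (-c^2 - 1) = c^4 + c^3 + 4*c^2 + c + 3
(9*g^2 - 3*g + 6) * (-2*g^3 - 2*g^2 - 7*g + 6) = -18*g^5 - 12*g^4 - 69*g^3 + 63*g^2 - 60*g + 36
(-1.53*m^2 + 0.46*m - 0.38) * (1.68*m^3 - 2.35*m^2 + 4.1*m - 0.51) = -2.5704*m^5 + 4.3683*m^4 - 7.9924*m^3 + 3.5593*m^2 - 1.7926*m + 0.1938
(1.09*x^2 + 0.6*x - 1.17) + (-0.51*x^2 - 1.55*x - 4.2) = 0.58*x^2 - 0.95*x - 5.37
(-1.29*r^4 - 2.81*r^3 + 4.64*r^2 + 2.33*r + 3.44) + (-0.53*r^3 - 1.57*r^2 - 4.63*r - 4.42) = -1.29*r^4 - 3.34*r^3 + 3.07*r^2 - 2.3*r - 0.98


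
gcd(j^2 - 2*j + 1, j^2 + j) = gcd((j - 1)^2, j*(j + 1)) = 1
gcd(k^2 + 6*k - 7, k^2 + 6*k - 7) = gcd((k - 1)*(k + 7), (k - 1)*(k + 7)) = k^2 + 6*k - 7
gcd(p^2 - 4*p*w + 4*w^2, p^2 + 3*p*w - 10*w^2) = p - 2*w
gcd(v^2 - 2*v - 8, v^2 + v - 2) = v + 2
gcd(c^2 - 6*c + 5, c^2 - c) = c - 1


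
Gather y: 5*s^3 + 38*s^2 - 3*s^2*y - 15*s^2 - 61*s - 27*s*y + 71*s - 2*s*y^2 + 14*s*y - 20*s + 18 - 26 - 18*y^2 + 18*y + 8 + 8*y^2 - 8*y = 5*s^3 + 23*s^2 - 10*s + y^2*(-2*s - 10) + y*(-3*s^2 - 13*s + 10)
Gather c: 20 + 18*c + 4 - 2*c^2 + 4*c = -2*c^2 + 22*c + 24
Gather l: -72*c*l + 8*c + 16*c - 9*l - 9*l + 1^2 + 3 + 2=24*c + l*(-72*c - 18) + 6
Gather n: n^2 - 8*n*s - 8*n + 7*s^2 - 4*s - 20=n^2 + n*(-8*s - 8) + 7*s^2 - 4*s - 20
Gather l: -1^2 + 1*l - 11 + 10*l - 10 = 11*l - 22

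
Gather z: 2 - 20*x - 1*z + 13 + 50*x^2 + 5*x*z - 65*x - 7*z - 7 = 50*x^2 - 85*x + z*(5*x - 8) + 8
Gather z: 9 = 9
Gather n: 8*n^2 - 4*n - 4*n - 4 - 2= 8*n^2 - 8*n - 6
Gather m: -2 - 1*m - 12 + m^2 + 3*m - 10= m^2 + 2*m - 24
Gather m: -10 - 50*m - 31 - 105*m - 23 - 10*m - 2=-165*m - 66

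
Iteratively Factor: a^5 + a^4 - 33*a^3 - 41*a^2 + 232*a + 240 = (a + 1)*(a^4 - 33*a^2 - 8*a + 240) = (a - 5)*(a + 1)*(a^3 + 5*a^2 - 8*a - 48) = (a - 5)*(a - 3)*(a + 1)*(a^2 + 8*a + 16) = (a - 5)*(a - 3)*(a + 1)*(a + 4)*(a + 4)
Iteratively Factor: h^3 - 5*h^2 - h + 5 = (h - 1)*(h^2 - 4*h - 5) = (h - 5)*(h - 1)*(h + 1)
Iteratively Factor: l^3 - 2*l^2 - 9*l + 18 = (l - 2)*(l^2 - 9) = (l - 3)*(l - 2)*(l + 3)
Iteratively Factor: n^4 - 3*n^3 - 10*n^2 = (n)*(n^3 - 3*n^2 - 10*n) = n*(n - 5)*(n^2 + 2*n) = n*(n - 5)*(n + 2)*(n)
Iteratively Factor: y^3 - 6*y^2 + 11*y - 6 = (y - 2)*(y^2 - 4*y + 3) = (y - 2)*(y - 1)*(y - 3)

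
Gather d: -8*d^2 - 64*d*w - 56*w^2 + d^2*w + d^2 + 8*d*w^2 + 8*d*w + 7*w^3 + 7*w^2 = d^2*(w - 7) + d*(8*w^2 - 56*w) + 7*w^3 - 49*w^2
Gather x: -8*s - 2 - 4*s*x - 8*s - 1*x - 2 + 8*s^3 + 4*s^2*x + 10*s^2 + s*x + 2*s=8*s^3 + 10*s^2 - 14*s + x*(4*s^2 - 3*s - 1) - 4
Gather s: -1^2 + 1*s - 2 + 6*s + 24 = 7*s + 21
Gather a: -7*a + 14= 14 - 7*a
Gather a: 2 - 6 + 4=0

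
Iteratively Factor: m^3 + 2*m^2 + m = (m)*(m^2 + 2*m + 1) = m*(m + 1)*(m + 1)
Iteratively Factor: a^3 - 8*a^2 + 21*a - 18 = (a - 3)*(a^2 - 5*a + 6) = (a - 3)*(a - 2)*(a - 3)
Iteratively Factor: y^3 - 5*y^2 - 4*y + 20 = (y + 2)*(y^2 - 7*y + 10) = (y - 2)*(y + 2)*(y - 5)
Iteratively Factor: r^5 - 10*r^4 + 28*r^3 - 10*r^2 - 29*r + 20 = (r - 1)*(r^4 - 9*r^3 + 19*r^2 + 9*r - 20) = (r - 1)*(r + 1)*(r^3 - 10*r^2 + 29*r - 20) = (r - 4)*(r - 1)*(r + 1)*(r^2 - 6*r + 5) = (r - 5)*(r - 4)*(r - 1)*(r + 1)*(r - 1)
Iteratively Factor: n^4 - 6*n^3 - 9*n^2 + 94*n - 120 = (n - 2)*(n^3 - 4*n^2 - 17*n + 60) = (n - 2)*(n + 4)*(n^2 - 8*n + 15) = (n - 3)*(n - 2)*(n + 4)*(n - 5)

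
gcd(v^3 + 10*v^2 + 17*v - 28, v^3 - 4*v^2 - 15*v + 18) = v - 1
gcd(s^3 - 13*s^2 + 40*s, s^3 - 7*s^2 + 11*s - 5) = s - 5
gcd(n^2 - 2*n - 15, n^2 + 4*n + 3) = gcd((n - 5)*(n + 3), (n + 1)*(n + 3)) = n + 3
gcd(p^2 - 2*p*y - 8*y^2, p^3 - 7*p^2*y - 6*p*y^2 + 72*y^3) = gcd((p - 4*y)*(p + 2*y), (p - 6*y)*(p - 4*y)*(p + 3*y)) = -p + 4*y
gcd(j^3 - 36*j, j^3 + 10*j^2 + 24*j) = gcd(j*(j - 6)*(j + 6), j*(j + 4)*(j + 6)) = j^2 + 6*j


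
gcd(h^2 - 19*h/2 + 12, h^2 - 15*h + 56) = h - 8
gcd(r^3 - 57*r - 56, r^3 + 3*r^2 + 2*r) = r + 1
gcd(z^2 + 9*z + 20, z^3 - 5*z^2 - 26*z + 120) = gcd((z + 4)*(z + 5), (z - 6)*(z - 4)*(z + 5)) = z + 5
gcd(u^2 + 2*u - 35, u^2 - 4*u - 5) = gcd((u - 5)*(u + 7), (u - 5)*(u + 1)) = u - 5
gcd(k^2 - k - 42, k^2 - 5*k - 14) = k - 7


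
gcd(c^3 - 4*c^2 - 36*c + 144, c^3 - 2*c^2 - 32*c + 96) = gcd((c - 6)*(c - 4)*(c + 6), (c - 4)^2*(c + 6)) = c^2 + 2*c - 24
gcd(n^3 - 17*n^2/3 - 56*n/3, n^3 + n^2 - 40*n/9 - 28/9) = n + 7/3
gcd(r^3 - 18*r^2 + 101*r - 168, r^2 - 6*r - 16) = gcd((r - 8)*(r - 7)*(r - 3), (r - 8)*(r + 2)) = r - 8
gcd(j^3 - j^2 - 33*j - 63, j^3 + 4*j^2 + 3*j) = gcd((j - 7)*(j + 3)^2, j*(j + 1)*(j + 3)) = j + 3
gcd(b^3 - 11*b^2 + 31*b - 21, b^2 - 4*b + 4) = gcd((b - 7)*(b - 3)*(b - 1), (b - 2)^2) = 1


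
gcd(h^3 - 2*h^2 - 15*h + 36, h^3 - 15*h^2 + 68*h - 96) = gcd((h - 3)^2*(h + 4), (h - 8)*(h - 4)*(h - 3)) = h - 3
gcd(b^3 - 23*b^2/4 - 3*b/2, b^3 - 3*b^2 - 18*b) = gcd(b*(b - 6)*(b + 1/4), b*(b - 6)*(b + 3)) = b^2 - 6*b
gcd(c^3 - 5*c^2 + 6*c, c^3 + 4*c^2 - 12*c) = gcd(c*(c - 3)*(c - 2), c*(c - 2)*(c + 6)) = c^2 - 2*c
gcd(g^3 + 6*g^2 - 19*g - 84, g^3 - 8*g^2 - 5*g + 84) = g^2 - g - 12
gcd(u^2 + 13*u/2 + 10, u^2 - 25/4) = u + 5/2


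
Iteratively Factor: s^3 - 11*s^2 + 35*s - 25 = (s - 5)*(s^2 - 6*s + 5) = (s - 5)*(s - 1)*(s - 5)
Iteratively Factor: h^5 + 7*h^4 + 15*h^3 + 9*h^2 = (h)*(h^4 + 7*h^3 + 15*h^2 + 9*h) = h^2*(h^3 + 7*h^2 + 15*h + 9) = h^2*(h + 3)*(h^2 + 4*h + 3) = h^2*(h + 3)^2*(h + 1)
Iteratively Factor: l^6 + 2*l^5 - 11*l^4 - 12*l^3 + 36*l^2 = (l + 3)*(l^5 - l^4 - 8*l^3 + 12*l^2) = l*(l + 3)*(l^4 - l^3 - 8*l^2 + 12*l) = l^2*(l + 3)*(l^3 - l^2 - 8*l + 12) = l^2*(l - 2)*(l + 3)*(l^2 + l - 6) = l^2*(l - 2)*(l + 3)^2*(l - 2)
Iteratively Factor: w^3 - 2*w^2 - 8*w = (w - 4)*(w^2 + 2*w) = w*(w - 4)*(w + 2)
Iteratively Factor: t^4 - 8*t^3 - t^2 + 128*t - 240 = (t + 4)*(t^3 - 12*t^2 + 47*t - 60) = (t - 3)*(t + 4)*(t^2 - 9*t + 20) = (t - 5)*(t - 3)*(t + 4)*(t - 4)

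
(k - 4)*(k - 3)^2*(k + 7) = k^4 - 3*k^3 - 37*k^2 + 195*k - 252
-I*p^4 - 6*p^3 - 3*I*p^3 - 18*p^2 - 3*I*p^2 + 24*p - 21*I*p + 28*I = (p + 4)*(p - 7*I)*(p + I)*(-I*p + I)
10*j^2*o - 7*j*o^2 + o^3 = o*(-5*j + o)*(-2*j + o)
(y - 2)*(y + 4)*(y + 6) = y^3 + 8*y^2 + 4*y - 48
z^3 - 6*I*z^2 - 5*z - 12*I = (z - 4*I)*(z - 3*I)*(z + I)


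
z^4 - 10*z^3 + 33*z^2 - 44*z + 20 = (z - 5)*(z - 2)^2*(z - 1)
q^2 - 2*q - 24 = (q - 6)*(q + 4)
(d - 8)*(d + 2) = d^2 - 6*d - 16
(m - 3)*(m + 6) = m^2 + 3*m - 18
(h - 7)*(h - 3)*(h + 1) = h^3 - 9*h^2 + 11*h + 21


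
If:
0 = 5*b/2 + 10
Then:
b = -4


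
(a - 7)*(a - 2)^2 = a^3 - 11*a^2 + 32*a - 28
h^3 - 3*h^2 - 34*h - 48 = (h - 8)*(h + 2)*(h + 3)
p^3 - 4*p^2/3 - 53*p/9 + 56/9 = (p - 8/3)*(p - 1)*(p + 7/3)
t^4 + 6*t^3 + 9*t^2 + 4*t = t*(t + 1)^2*(t + 4)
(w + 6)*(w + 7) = w^2 + 13*w + 42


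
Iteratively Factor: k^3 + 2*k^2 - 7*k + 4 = (k - 1)*(k^2 + 3*k - 4) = (k - 1)*(k + 4)*(k - 1)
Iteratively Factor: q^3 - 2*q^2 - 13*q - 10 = (q + 1)*(q^2 - 3*q - 10) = (q + 1)*(q + 2)*(q - 5)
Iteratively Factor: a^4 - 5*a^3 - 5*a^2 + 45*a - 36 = (a - 4)*(a^3 - a^2 - 9*a + 9) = (a - 4)*(a - 3)*(a^2 + 2*a - 3) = (a - 4)*(a - 3)*(a - 1)*(a + 3)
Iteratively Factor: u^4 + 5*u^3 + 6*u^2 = (u)*(u^3 + 5*u^2 + 6*u) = u*(u + 3)*(u^2 + 2*u) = u*(u + 2)*(u + 3)*(u)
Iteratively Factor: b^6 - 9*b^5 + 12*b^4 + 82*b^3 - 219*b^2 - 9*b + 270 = (b - 3)*(b^5 - 6*b^4 - 6*b^3 + 64*b^2 - 27*b - 90) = (b - 3)*(b - 2)*(b^4 - 4*b^3 - 14*b^2 + 36*b + 45) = (b - 3)^2*(b - 2)*(b^3 - b^2 - 17*b - 15) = (b - 3)^2*(b - 2)*(b + 3)*(b^2 - 4*b - 5) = (b - 3)^2*(b - 2)*(b + 1)*(b + 3)*(b - 5)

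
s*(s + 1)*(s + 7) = s^3 + 8*s^2 + 7*s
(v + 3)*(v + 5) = v^2 + 8*v + 15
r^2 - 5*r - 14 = (r - 7)*(r + 2)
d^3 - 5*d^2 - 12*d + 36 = (d - 6)*(d - 2)*(d + 3)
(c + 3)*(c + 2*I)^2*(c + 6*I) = c^4 + 3*c^3 + 10*I*c^3 - 28*c^2 + 30*I*c^2 - 84*c - 24*I*c - 72*I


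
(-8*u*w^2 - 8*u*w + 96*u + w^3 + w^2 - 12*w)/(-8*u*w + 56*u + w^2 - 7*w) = (w^2 + w - 12)/(w - 7)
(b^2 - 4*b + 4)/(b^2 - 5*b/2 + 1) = 2*(b - 2)/(2*b - 1)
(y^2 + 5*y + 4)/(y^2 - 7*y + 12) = (y^2 + 5*y + 4)/(y^2 - 7*y + 12)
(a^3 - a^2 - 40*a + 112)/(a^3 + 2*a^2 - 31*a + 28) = (a - 4)/(a - 1)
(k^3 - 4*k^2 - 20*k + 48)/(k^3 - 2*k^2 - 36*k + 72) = (k + 4)/(k + 6)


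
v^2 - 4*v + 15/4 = (v - 5/2)*(v - 3/2)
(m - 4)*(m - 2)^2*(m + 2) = m^4 - 6*m^3 + 4*m^2 + 24*m - 32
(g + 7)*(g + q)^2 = g^3 + 2*g^2*q + 7*g^2 + g*q^2 + 14*g*q + 7*q^2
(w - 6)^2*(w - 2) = w^3 - 14*w^2 + 60*w - 72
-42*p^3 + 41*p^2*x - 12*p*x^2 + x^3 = (-7*p + x)*(-3*p + x)*(-2*p + x)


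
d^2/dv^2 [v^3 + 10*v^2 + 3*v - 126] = 6*v + 20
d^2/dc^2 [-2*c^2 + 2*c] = -4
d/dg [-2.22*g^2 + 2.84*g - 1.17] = 2.84 - 4.44*g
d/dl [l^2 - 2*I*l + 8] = 2*l - 2*I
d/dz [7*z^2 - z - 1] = 14*z - 1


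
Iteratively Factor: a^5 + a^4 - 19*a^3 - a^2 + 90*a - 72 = (a + 4)*(a^4 - 3*a^3 - 7*a^2 + 27*a - 18) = (a - 3)*(a + 4)*(a^3 - 7*a + 6) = (a - 3)*(a - 2)*(a + 4)*(a^2 + 2*a - 3) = (a - 3)*(a - 2)*(a - 1)*(a + 4)*(a + 3)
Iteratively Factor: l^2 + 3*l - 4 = (l + 4)*(l - 1)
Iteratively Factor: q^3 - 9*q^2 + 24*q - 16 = (q - 4)*(q^2 - 5*q + 4) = (q - 4)^2*(q - 1)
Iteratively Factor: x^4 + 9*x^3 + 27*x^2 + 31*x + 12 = (x + 1)*(x^3 + 8*x^2 + 19*x + 12) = (x + 1)*(x + 4)*(x^2 + 4*x + 3) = (x + 1)*(x + 3)*(x + 4)*(x + 1)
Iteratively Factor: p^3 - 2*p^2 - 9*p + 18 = (p - 3)*(p^2 + p - 6) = (p - 3)*(p - 2)*(p + 3)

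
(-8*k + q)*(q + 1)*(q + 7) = -8*k*q^2 - 64*k*q - 56*k + q^3 + 8*q^2 + 7*q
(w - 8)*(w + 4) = w^2 - 4*w - 32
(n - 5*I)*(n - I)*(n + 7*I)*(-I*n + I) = -I*n^4 + n^3 + I*n^3 - n^2 - 37*I*n^2 - 35*n + 37*I*n + 35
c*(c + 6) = c^2 + 6*c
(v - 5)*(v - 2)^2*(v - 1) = v^4 - 10*v^3 + 33*v^2 - 44*v + 20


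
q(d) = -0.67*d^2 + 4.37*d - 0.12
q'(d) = 4.37 - 1.34*d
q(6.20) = 1.22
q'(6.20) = -3.94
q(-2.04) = -11.82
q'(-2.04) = 7.10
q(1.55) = 5.04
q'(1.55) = 2.29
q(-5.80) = -48.00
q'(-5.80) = 12.14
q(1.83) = 5.63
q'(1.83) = 1.92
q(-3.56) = -24.17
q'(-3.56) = 9.14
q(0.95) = 3.43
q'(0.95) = 3.10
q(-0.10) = -0.56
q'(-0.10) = 4.50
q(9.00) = -15.06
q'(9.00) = -7.69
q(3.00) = 6.96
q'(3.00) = 0.35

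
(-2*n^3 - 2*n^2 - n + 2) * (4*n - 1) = -8*n^4 - 6*n^3 - 2*n^2 + 9*n - 2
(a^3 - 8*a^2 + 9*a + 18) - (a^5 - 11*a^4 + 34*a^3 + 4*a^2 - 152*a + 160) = -a^5 + 11*a^4 - 33*a^3 - 12*a^2 + 161*a - 142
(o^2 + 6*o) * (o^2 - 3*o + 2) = o^4 + 3*o^3 - 16*o^2 + 12*o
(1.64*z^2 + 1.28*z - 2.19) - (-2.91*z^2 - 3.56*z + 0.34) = 4.55*z^2 + 4.84*z - 2.53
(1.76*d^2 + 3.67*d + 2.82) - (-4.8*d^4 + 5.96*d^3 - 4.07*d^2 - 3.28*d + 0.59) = 4.8*d^4 - 5.96*d^3 + 5.83*d^2 + 6.95*d + 2.23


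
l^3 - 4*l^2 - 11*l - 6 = (l - 6)*(l + 1)^2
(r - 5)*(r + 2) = r^2 - 3*r - 10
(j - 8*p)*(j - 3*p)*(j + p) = j^3 - 10*j^2*p + 13*j*p^2 + 24*p^3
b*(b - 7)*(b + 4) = b^3 - 3*b^2 - 28*b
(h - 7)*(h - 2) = h^2 - 9*h + 14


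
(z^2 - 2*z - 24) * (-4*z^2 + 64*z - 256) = -4*z^4 + 72*z^3 - 288*z^2 - 1024*z + 6144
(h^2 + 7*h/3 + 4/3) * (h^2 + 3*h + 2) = h^4 + 16*h^3/3 + 31*h^2/3 + 26*h/3 + 8/3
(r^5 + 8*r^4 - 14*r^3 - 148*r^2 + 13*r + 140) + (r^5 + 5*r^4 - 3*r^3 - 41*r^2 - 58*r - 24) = 2*r^5 + 13*r^4 - 17*r^3 - 189*r^2 - 45*r + 116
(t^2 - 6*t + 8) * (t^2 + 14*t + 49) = t^4 + 8*t^3 - 27*t^2 - 182*t + 392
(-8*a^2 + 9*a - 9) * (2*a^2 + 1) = -16*a^4 + 18*a^3 - 26*a^2 + 9*a - 9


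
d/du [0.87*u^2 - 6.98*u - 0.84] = 1.74*u - 6.98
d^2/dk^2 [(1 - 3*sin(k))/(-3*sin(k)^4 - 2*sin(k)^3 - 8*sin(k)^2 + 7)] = (-243*sin(k)^9 - 54*sin(k)^8 + 270*sin(k)^7 + 288*sin(k)^6 - 1078*sin(k)^5 - 146*sin(k)^4 + 506*sin(k)^3 + 92*sin(k)^2 + 777*sin(k) - 112)/(3*sin(k)^4 + 2*sin(k)^3 + 8*sin(k)^2 - 7)^3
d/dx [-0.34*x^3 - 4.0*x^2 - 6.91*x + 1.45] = -1.02*x^2 - 8.0*x - 6.91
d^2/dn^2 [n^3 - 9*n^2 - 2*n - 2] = 6*n - 18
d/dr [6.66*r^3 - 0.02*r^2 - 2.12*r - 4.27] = 19.98*r^2 - 0.04*r - 2.12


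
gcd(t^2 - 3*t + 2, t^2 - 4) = t - 2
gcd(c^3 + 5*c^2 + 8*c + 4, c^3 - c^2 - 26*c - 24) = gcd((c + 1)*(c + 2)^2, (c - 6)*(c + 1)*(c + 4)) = c + 1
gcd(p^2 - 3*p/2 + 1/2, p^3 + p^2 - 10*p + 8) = p - 1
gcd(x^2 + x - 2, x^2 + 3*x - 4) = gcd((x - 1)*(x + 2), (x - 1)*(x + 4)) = x - 1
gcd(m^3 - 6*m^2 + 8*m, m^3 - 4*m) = m^2 - 2*m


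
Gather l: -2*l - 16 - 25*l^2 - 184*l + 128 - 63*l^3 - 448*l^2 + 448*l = -63*l^3 - 473*l^2 + 262*l + 112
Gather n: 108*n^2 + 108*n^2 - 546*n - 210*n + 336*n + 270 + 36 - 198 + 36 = 216*n^2 - 420*n + 144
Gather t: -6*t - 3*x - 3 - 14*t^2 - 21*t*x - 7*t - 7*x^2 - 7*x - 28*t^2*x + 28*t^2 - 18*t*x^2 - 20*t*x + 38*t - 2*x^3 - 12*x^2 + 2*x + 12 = t^2*(14 - 28*x) + t*(-18*x^2 - 41*x + 25) - 2*x^3 - 19*x^2 - 8*x + 9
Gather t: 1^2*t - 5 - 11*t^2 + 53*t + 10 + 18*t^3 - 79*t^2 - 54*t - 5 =18*t^3 - 90*t^2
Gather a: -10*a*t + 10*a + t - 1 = a*(10 - 10*t) + t - 1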